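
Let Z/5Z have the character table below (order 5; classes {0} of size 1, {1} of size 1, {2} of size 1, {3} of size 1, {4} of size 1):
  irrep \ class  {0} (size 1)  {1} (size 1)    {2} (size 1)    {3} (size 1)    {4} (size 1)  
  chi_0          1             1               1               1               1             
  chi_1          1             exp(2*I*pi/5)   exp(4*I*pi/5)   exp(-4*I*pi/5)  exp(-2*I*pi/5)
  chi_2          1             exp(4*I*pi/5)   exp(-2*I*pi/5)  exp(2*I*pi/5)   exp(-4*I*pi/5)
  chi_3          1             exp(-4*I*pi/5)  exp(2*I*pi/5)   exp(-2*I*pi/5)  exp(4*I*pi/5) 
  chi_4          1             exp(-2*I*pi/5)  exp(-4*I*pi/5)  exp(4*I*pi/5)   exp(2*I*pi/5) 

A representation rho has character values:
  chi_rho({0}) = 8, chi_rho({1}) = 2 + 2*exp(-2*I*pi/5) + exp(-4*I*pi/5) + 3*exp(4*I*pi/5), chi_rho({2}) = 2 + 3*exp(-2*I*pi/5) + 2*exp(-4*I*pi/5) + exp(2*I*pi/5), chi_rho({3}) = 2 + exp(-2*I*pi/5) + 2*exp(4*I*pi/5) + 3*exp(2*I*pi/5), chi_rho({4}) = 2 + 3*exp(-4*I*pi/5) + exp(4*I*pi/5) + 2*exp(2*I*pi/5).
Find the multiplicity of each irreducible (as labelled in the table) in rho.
Multiplicities: chi_0: 2, chi_1: 0, chi_2: 3, chi_3: 1, chi_4: 2.

Solution. Use <chi_rho, chi> = (1/|G|) sum_C |C| * chi_rho(C) * conj(chi(C)) with |G| = 5 for each irreducible chi in the table:
  <chi_rho, chi_0> = (1/5)[1*(8)*conj(1) + 1*(2 + 2*exp(-2*I*pi/5) + exp(-4*I*pi/5) + 3*exp(4*I*pi/5))*conj(1) + 1*(2 + 3*exp(-2*I*pi/5) + 2*exp(-4*I*pi/5) + exp(2*I*pi/5))*conj(1) + 1*(2 + exp(-2*I*pi/5) + 2*exp(4*I*pi/5) + 3*exp(2*I*pi/5))*conj(1) + 1*(2 + 3*exp(-4*I*pi/5) + exp(4*I*pi/5) + 2*exp(2*I*pi/5))*conj(1)]
      = (1/5)[(8) + (2 + 2*exp(-2*I*pi/5) + exp(-4*I*pi/5) + 3*exp(4*I*pi/5)) + (2 + 3*exp(-2*I*pi/5) + 2*exp(-4*I*pi/5) + exp(2*I*pi/5)) + (2 + exp(-2*I*pi/5) + 2*exp(4*I*pi/5) + 3*exp(2*I*pi/5)) + (2 + 3*exp(-4*I*pi/5) + exp(4*I*pi/5) + 2*exp(2*I*pi/5))] = 10/5 = 2
  <chi_rho, chi_1> = (1/5)[1*(8)*conj(1) + 1*(2 + 2*exp(-2*I*pi/5) + exp(-4*I*pi/5) + 3*exp(4*I*pi/5))*conj(exp(2*I*pi/5)) + 1*(2 + 3*exp(-2*I*pi/5) + 2*exp(-4*I*pi/5) + exp(2*I*pi/5))*conj(exp(4*I*pi/5)) + 1*(2 + exp(-2*I*pi/5) + 2*exp(4*I*pi/5) + 3*exp(2*I*pi/5))*conj(exp(-4*I*pi/5)) + 1*(2 + 3*exp(-4*I*pi/5) + exp(4*I*pi/5) + 2*exp(2*I*pi/5))*conj(exp(-2*I*pi/5))]
      = (1/5)[(8) + (2*exp(-2*I*pi/5) + 2*exp(-4*I*pi/5) + exp(4*I*pi/5) + 3*exp(2*I*pi/5)) + (2*exp(-4*I*pi/5) + exp(-2*I*pi/5) + 3*exp(4*I*pi/5) + 2*exp(2*I*pi/5)) + (2*exp(-2*I*pi/5) + 3*exp(-4*I*pi/5) + exp(2*I*pi/5) + 2*exp(4*I*pi/5)) + (3*exp(-2*I*pi/5) + exp(-4*I*pi/5) + 2*exp(4*I*pi/5) + 2*exp(2*I*pi/5))] = 0/5 = 0
  <chi_rho, chi_2> = (1/5)[1*(8)*conj(1) + 1*(2 + 2*exp(-2*I*pi/5) + exp(-4*I*pi/5) + 3*exp(4*I*pi/5))*conj(exp(4*I*pi/5)) + 1*(2 + 3*exp(-2*I*pi/5) + 2*exp(-4*I*pi/5) + exp(2*I*pi/5))*conj(exp(-2*I*pi/5)) + 1*(2 + exp(-2*I*pi/5) + 2*exp(4*I*pi/5) + 3*exp(2*I*pi/5))*conj(exp(2*I*pi/5)) + 1*(2 + 3*exp(-4*I*pi/5) + exp(4*I*pi/5) + 2*exp(2*I*pi/5))*conj(exp(-4*I*pi/5))]
      = (1/5)[(8) + (3 + 2*exp(-4*I*pi/5) + exp(2*I*pi/5) + 2*exp(4*I*pi/5)) + (3 + 2*exp(-2*I*pi/5) + exp(4*I*pi/5) + 2*exp(2*I*pi/5)) + (3 + 2*exp(-2*I*pi/5) + exp(-4*I*pi/5) + 2*exp(2*I*pi/5)) + (3 + 2*exp(-4*I*pi/5) + exp(-2*I*pi/5) + 2*exp(4*I*pi/5))] = 15/5 = 3
  <chi_rho, chi_3> = (1/5)[1*(8)*conj(1) + 1*(2 + 2*exp(-2*I*pi/5) + exp(-4*I*pi/5) + 3*exp(4*I*pi/5))*conj(exp(-4*I*pi/5)) + 1*(2 + 3*exp(-2*I*pi/5) + 2*exp(-4*I*pi/5) + exp(2*I*pi/5))*conj(exp(2*I*pi/5)) + 1*(2 + exp(-2*I*pi/5) + 2*exp(4*I*pi/5) + 3*exp(2*I*pi/5))*conj(exp(-2*I*pi/5)) + 1*(2 + 3*exp(-4*I*pi/5) + exp(4*I*pi/5) + 2*exp(2*I*pi/5))*conj(exp(4*I*pi/5))]
      = (1/5)[(8) + (1 + 3*exp(-2*I*pi/5) + 2*exp(4*I*pi/5) + 2*exp(2*I*pi/5)) + (1 + 2*exp(-2*I*pi/5) + 3*exp(-4*I*pi/5) + 2*exp(4*I*pi/5)) + (1 + 2*exp(-4*I*pi/5) + 3*exp(4*I*pi/5) + 2*exp(2*I*pi/5)) + (1 + 2*exp(-2*I*pi/5) + 2*exp(-4*I*pi/5) + 3*exp(2*I*pi/5))] = 5/5 = 1
  <chi_rho, chi_4> = (1/5)[1*(8)*conj(1) + 1*(2 + 2*exp(-2*I*pi/5) + exp(-4*I*pi/5) + 3*exp(4*I*pi/5))*conj(exp(-2*I*pi/5)) + 1*(2 + 3*exp(-2*I*pi/5) + 2*exp(-4*I*pi/5) + exp(2*I*pi/5))*conj(exp(-4*I*pi/5)) + 1*(2 + exp(-2*I*pi/5) + 2*exp(4*I*pi/5) + 3*exp(2*I*pi/5))*conj(exp(4*I*pi/5)) + 1*(2 + 3*exp(-4*I*pi/5) + exp(4*I*pi/5) + 2*exp(2*I*pi/5))*conj(exp(2*I*pi/5))]
      = (1/5)[(8) + (2 + 3*exp(-4*I*pi/5) + exp(-2*I*pi/5) + 2*exp(2*I*pi/5)) + (2 + exp(-4*I*pi/5) + 2*exp(4*I*pi/5) + 3*exp(2*I*pi/5)) + (2 + 3*exp(-2*I*pi/5) + 2*exp(-4*I*pi/5) + exp(4*I*pi/5)) + (2 + 2*exp(-2*I*pi/5) + exp(2*I*pi/5) + 3*exp(4*I*pi/5))] = 10/5 = 2
(Exp terms are combined using exp(i*s)*conj(exp(i*t)) = exp(i*(s-t)), and sums of them are collapsed using the identity that for every m > 1 the m distinct m-th roots of unity sum to 0, e.g. 1 + exp(2*I*pi/3) + exp(-2*I*pi/3) = 0.)
Dimension check: dim(rho) = sum (mult * dim) = 2*1 + 0*1 + 3*1 + 1*1 + 2*1 = 8 = chi_rho(e) = 8.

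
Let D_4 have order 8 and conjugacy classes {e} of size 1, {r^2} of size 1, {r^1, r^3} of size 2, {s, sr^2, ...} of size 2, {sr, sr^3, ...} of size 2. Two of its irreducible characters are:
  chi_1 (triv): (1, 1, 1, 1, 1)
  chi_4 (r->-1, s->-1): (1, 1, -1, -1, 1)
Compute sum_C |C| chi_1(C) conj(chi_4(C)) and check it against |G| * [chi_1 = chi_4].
Sum = 0; so <chi_1, chi_4> = 0 (distinct irreducibles are orthogonal).

Reasoning: Compute term by term over conjugacy classes (|C| * chi_1(C) * conj(chi_4(C))):
  1*(1)*conj(1) + 1*(1)*conj(1) + 2*(1)*conj(-1) + 2*(1)*conj(-1) + 2*(1)*conj(1)
  = (1) + (1) + (-2) + (-2) + (2)
  = 0.
Dividing by |G| = 8 gives 0/8 = 0, matching the row-orthogonality relation <chi_1, chi_4> = [chi_1 = chi_4].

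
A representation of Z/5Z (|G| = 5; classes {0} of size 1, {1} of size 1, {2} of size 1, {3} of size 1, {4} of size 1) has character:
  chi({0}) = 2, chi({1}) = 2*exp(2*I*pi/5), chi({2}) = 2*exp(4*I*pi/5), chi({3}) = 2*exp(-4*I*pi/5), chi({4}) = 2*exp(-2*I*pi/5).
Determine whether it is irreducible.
Not irreducible (reducible): <chi, chi> = 4 > 1.

Justification: <chi, chi> = (1/|G|) sum_C |C| * |chi(C)|^2 = (1/5)[1*|2|^2 + 1*|2*exp(2*I*pi/5)|^2 + 1*|2*exp(4*I*pi/5)|^2 + 1*|2*exp(-4*I*pi/5)|^2 + 1*|2*exp(-2*I*pi/5)|^2]
  = (1/5)[(4) + (4) + (4) + (4) + (4)] = 20/5 = 4.
(Exp terms are combined using exp(i*s)*conj(exp(i*t)) = exp(i*(s-t)), and sums of them are collapsed using the identity that for every m > 1 the m distinct m-th roots of unity sum to 0, e.g. 1 + exp(2*I*pi/3) + exp(-2*I*pi/3) = 0.)
A character is irreducible iff <chi, chi> = 1, so this representation is reducible.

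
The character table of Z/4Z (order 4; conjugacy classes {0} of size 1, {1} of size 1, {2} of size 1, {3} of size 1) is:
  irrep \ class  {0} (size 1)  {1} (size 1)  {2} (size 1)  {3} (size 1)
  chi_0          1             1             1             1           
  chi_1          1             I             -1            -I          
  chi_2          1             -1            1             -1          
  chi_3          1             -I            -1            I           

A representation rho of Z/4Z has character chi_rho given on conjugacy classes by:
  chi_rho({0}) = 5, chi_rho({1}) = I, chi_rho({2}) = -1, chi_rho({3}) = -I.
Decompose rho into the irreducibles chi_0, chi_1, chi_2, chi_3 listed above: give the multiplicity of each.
Multiplicities: chi_0: 1, chi_1: 2, chi_2: 1, chi_3: 1.

Reasoning: Use <chi_rho, chi> = (1/|G|) sum_C |C| * chi_rho(C) * conj(chi(C)) with |G| = 4 for each irreducible chi in the table:
  <chi_rho, chi_0> = (1/4)[1*(5)*conj(1) + 1*(I)*conj(1) + 1*(-1)*conj(1) + 1*(-I)*conj(1)]
      = (1/4)[(5) + (I) + (-1) + (-I)] = 4/4 = 1
  <chi_rho, chi_1> = (1/4)[1*(5)*conj(1) + 1*(I)*conj(I) + 1*(-1)*conj(-1) + 1*(-I)*conj(-I)]
      = (1/4)[(5) + (1) + (1) + (1)] = 8/4 = 2
  <chi_rho, chi_2> = (1/4)[1*(5)*conj(1) + 1*(I)*conj(-1) + 1*(-1)*conj(1) + 1*(-I)*conj(-1)]
      = (1/4)[(5) + (-I) + (-1) + (I)] = 4/4 = 1
  <chi_rho, chi_3> = (1/4)[1*(5)*conj(1) + 1*(I)*conj(-I) + 1*(-1)*conj(-1) + 1*(-I)*conj(I)]
      = (1/4)[(5) + (-1) + (1) + (-1)] = 4/4 = 1
(Exp terms are combined using exp(i*s)*conj(exp(i*t)) = exp(i*(s-t)), and sums of them are collapsed using the identity that for every m > 1 the m distinct m-th roots of unity sum to 0, e.g. 1 + exp(2*I*pi/3) + exp(-2*I*pi/3) = 0.)
Dimension check: dim(rho) = sum (mult * dim) = 1*1 + 2*1 + 1*1 + 1*1 = 5 = chi_rho(e) = 5.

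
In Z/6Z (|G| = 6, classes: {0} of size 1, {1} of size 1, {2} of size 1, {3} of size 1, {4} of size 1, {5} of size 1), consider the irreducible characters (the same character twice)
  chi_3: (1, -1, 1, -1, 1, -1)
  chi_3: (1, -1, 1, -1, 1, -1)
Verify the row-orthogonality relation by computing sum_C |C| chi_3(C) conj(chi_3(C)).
Sum = 6 = |G| = 6; so <chi_3, chi_3> = 1 (norm-1 confirms irreducibility).

Details: Compute term by term over conjugacy classes (|C| * chi_3(C) * conj(chi_3(C))):
  1*(1)*conj(1) + 1*(-1)*conj(-1) + 1*(1)*conj(1) + 1*(-1)*conj(-1) + 1*(1)*conj(1) + 1*(-1)*conj(-1)
  = (1) + (1) + (1) + (1) + (1) + (1)
  = 6.
(Exp terms are combined using exp(i*s)*conj(exp(i*t)) = exp(i*(s-t)), and sums of them are collapsed using the identity that for every m > 1 the m distinct m-th roots of unity sum to 0, e.g. 1 + exp(2*I*pi/3) + exp(-2*I*pi/3) = 0.)
Dividing by |G| = 6 gives 6/6 = 1, matching the row-orthogonality relation <chi_3, chi_3> = [chi_3 = chi_3].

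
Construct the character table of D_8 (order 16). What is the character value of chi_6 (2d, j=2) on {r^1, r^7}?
Conjugacy classes: {e} of size 1, {r^4} of size 1, {r^1, r^7} of size 2, {r^2, r^6} of size 2, {r^3, r^5} of size 2, {s, sr^2, ...} of size 4, {sr, sr^3, ...} of size 4.
Character table:
  irrep \ class              {e} (size 1)  {r^4} (size 1)  {r^1, r^7} (size 2)  {r^2, r^6} (size 2)  {r^3, r^5} (size 2)  {s, sr^2, ...} (size 4)  {sr, sr^3, ...} (size 4)
  chi_1 (triv)               1             1               1                    1                    1                    1                        1                       
  chi_2 (sign: r->1, s->-1)  1             1               1                    1                    1                    -1                       -1                      
  chi_3 (r->-1, s->1)        1             1               -1                   1                    -1                   1                        -1                      
  chi_4 (r->-1, s->-1)       1             1               -1                   1                    -1                   -1                       1                       
  chi_5 (2d, j=1)            2             -2              sqrt(2)              0                    -sqrt(2)             0                        0                       
  chi_6 (2d, j=2)            2             2               0                    -2                   0                    0                        0                       
  chi_7 (2d, j=3)            2             -2              -sqrt(2)             0                    sqrt(2)              0                        0                       

Spot check: chi_6 (2d, j=2) on {r^1, r^7} = 0.

Justification: D_8 has order 2*8 = 16 with 7 conjugacy classes, hence 7 irreducibles. Sum of squared dims 1 + 1 + 1 + 1 + 4 + 4 + 4 = 16 = |G|. Linear characters come from the abelianisation; the 2-dimensional irreps have character r^k -> 2*cos(2*pi*j*k/8), reflections -> 0.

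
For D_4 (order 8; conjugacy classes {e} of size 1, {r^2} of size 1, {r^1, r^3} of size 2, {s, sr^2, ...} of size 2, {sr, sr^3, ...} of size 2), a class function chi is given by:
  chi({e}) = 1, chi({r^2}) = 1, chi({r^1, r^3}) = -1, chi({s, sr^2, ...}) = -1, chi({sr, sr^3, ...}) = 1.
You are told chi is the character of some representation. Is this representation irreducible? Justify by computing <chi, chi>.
Irreducible: <chi, chi> = 1.

Justification: <chi, chi> = (1/|G|) sum_C |C| * |chi(C)|^2 = (1/8)[1*|1|^2 + 1*|1|^2 + 2*|-1|^2 + 2*|-1|^2 + 2*|1|^2]
  = (1/8)[(1) + (1) + (2) + (2) + (2)] = 8/8 = 1.
A character is irreducible iff <chi, chi> = 1, so this representation is irreducible.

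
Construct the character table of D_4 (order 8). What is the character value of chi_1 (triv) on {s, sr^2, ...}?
Conjugacy classes: {e} of size 1, {r^2} of size 1, {r^1, r^3} of size 2, {s, sr^2, ...} of size 2, {sr, sr^3, ...} of size 2.
Character table:
  irrep \ class              {e} (size 1)  {r^2} (size 1)  {r^1, r^3} (size 2)  {s, sr^2, ...} (size 2)  {sr, sr^3, ...} (size 2)
  chi_1 (triv)               1             1               1                    1                        1                       
  chi_2 (sign: r->1, s->-1)  1             1               1                    -1                       -1                      
  chi_3 (r->-1, s->1)        1             1               -1                   1                        -1                      
  chi_4 (r->-1, s->-1)       1             1               -1                   -1                       1                       
  chi_5 (2d, j=1)            2             -2              0                    0                        0                       

Spot check: chi_1 (triv) on {s, sr^2, ...} = 1.

Justification: D_4 has order 2*4 = 8 with 5 conjugacy classes, hence 5 irreducibles. Sum of squared dims 1 + 1 + 1 + 1 + 4 = 8 = |G|. Linear characters come from the abelianisation; the 2-dimensional irreps have character r^k -> 2*cos(2*pi*j*k/4), reflections -> 0.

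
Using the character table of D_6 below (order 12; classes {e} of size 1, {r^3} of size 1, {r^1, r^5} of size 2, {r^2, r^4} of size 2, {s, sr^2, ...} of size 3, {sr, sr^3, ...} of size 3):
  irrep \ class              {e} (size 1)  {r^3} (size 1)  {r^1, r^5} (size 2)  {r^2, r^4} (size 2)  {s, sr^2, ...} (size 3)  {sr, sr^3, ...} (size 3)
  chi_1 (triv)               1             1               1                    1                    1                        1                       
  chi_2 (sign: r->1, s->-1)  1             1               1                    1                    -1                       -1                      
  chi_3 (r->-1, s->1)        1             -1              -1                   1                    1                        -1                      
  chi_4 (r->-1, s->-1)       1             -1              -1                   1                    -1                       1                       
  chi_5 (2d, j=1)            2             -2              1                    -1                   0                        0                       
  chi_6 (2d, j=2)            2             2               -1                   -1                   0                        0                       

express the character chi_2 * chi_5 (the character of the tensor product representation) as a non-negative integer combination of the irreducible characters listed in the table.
chi_2 tensor chi_5 = chi_5 (all other irreducibles have multiplicity 0).

Derivation: The character of a tensor product is the pointwise product (chi_2 * chi_5)(C) = chi_2(C) * chi_5(C):
  {e}: (1)*(2), {r^3}: (1)*(-2), {r^1, r^5}: (1)*(1), {r^2, r^4}: (1)*(-1), {s, sr^2, ...}: (-1)*(0), {sr, sr^3, ...}: (-1)*(0)
so (chi_2 * chi_5) takes values
  {e} -> 2, {r^3} -> -2, {r^1, r^5} -> 1, {r^2, r^4} -> -1, {s, sr^2, ...} -> 0, {sr, sr^3, ...} -> 0.
Now take the inner product of this character with each irreducible chi from the table, <chi_2*chi_5, chi> = (1/12) sum_C |C| (chi_2*chi_5)(C) conj(chi(C)):
  <chi_2*chi_5, chi_1> = (1/12)[1*(2)*conj(1) + 1*(-2)*conj(1) + 2*(1)*conj(1) + 2*(-1)*conj(1) + 3*(0)*conj(1) + 3*(0)*conj(1)]
      = (1/12)[(2) + (-2) + (2) + (-2) + (0) + (0)] = 0/12 = 0
  <chi_2*chi_5, chi_2> = (1/12)[1*(2)*conj(1) + 1*(-2)*conj(1) + 2*(1)*conj(1) + 2*(-1)*conj(1) + 3*(0)*conj(-1) + 3*(0)*conj(-1)]
      = (1/12)[(2) + (-2) + (2) + (-2) + (0) + (0)] = 0/12 = 0
  <chi_2*chi_5, chi_3> = (1/12)[1*(2)*conj(1) + 1*(-2)*conj(-1) + 2*(1)*conj(-1) + 2*(-1)*conj(1) + 3*(0)*conj(1) + 3*(0)*conj(-1)]
      = (1/12)[(2) + (2) + (-2) + (-2) + (0) + (0)] = 0/12 = 0
  <chi_2*chi_5, chi_4> = (1/12)[1*(2)*conj(1) + 1*(-2)*conj(-1) + 2*(1)*conj(-1) + 2*(-1)*conj(1) + 3*(0)*conj(-1) + 3*(0)*conj(1)]
      = (1/12)[(2) + (2) + (-2) + (-2) + (0) + (0)] = 0/12 = 0
  <chi_2*chi_5, chi_5> = (1/12)[1*(2)*conj(2) + 1*(-2)*conj(-2) + 2*(1)*conj(1) + 2*(-1)*conj(-1) + 3*(0)*conj(0) + 3*(0)*conj(0)]
      = (1/12)[(4) + (4) + (2) + (2) + (0) + (0)] = 12/12 = 1
  <chi_2*chi_5, chi_6> = (1/12)[1*(2)*conj(2) + 1*(-2)*conj(2) + 2*(1)*conj(-1) + 2*(-1)*conj(-1) + 3*(0)*conj(0) + 3*(0)*conj(0)]
      = (1/12)[(4) + (-4) + (-2) + (2) + (0) + (0)] = 0/12 = 0
Hence the multiplicities are chi_5: 1. Dimension check: dim(chi_2)*dim(chi_5) = 1*2 = 2 and sum (mult * dim) = 1*2 = 2.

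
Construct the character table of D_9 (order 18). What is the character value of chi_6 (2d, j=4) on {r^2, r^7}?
Conjugacy classes: {e} of size 1, {r^1, r^8} of size 2, {r^2, r^7} of size 2, {r^3, r^6} of size 2, {r^4, r^5} of size 2, {s, sr, ..., sr^8} of size 9.
Character table:
  irrep \ class              {e} (size 1)  {r^1, r^8} (size 2)  {r^2, r^7} (size 2)  {r^3, r^6} (size 2)  {r^4, r^5} (size 2)  {s, sr, ..., sr^8} (size 9)
  chi_1 (triv)               1             1                    1                    1                    1                    1                          
  chi_2 (sign: r->1, s->-1)  1             1                    1                    1                    1                    -1                         
  chi_3 (2d, j=1)            2             2*cos(2*pi/9)        2*cos(4*pi/9)        -1                   -2*cos(pi/9)         0                          
  chi_4 (2d, j=2)            2             2*cos(4*pi/9)        -2*cos(pi/9)         -1                   2*cos(2*pi/9)        0                          
  chi_5 (2d, j=3)            2             -1                   -1                   2                    -1                   0                          
  chi_6 (2d, j=4)            2             -2*cos(pi/9)         2*cos(2*pi/9)        -1                   2*cos(4*pi/9)        0                          

Spot check: chi_6 (2d, j=4) on {r^2, r^7} = 2*cos(2*pi/9).

Working: D_9 has order 2*9 = 18 with 6 conjugacy classes, hence 6 irreducibles. Sum of squared dims 1 + 1 + 4 + 4 + 4 + 4 = 18 = |G|. Linear characters come from the abelianisation; the 2-dimensional irreps have character r^k -> 2*cos(2*pi*j*k/9), reflections -> 0.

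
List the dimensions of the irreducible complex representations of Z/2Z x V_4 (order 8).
Dimensions: 1, 1, 1, 1, 1, 1, 1, 1

Derivation: There are 8 irreducibles (= number of conjugacy classes). Their dimensions d_i satisfy sum d_i^2 = |G| = 8: 1 + 1 + 1 + 1 + 1 + 1 + 1 + 1 = 8. (For the product with Z/2Z: each of the 2 1-dim characters of Z/2Z tensors with each irrep of V_4, giving 2 copies of each V_4-dimension.)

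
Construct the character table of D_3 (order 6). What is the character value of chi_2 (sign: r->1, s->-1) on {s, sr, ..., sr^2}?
Conjugacy classes: {e} of size 1, {r^1, r^2} of size 2, {s, sr, ..., sr^2} of size 3.
Character table:
  irrep \ class              {e} (size 1)  {r^1, r^2} (size 2)  {s, sr, ..., sr^2} (size 3)
  chi_1 (triv)               1             1                    1                          
  chi_2 (sign: r->1, s->-1)  1             1                    -1                         
  chi_3 (2d, j=1)            2             -1                   0                          

Spot check: chi_2 (sign: r->1, s->-1) on {s, sr, ..., sr^2} = -1.

Details: D_3 has order 2*3 = 6 with 3 conjugacy classes, hence 3 irreducibles. Sum of squared dims 1 + 1 + 4 = 6 = |G|. Linear characters come from the abelianisation; the 2-dimensional irreps have character r^k -> 2*cos(2*pi*j*k/3), reflections -> 0.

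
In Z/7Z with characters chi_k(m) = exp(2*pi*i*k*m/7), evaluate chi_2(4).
chi_2(4) = zeta_7^8 = exp(2*I*pi/7)

Working: chi_2(4) = zeta_7^(2*4) = zeta_7^8. Since zeta_7^7 = 1, this equals zeta_7^1 = exp(2*pi*i*1/7) = exp(2*I*pi/7).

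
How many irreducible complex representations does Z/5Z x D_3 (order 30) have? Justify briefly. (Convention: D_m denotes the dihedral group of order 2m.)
15

Solution. The number of irreducible complex representations of a finite group equals its number of conjugacy classes. For a direct product, #classes(G x H) = #classes(G) * #classes(H). Z/5Z has 5 classes (abelian), D_3 has 3 classes, so 5 * 3 = 15, so Z/5Z x D_3 (order 30) has exactly 15 irreducible complex representations.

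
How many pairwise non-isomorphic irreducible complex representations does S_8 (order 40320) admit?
22

Proof sketch: The number of irreducible complex representations of a finite group equals its number of conjugacy classes. Conjugacy classes in S_8 correspond to cycle types, i.e. partitions of 8; there are p(8) = 22 of them, so S_8 (order 40320) has exactly 22 irreducible complex representations.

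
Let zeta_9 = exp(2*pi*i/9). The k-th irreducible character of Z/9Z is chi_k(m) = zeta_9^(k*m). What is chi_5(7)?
chi_5(7) = zeta_9^35 = exp(-2*I*pi/9)

Justification: chi_5(7) = zeta_9^(5*7) = zeta_9^35. Since zeta_9^9 = 1, this equals zeta_9^8 = exp(2*pi*i*8/9) = exp(-2*I*pi/9).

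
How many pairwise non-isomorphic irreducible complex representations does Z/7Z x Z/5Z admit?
35

Explanation: The number of irreducible complex representations of a finite group equals its number of conjugacy classes. Z/7Z x Z/5Z is abelian of order 35, so every element is its own conjugacy class: 35 classes, so Z/7Z x Z/5Z (order 35) has exactly 35 irreducible complex representations.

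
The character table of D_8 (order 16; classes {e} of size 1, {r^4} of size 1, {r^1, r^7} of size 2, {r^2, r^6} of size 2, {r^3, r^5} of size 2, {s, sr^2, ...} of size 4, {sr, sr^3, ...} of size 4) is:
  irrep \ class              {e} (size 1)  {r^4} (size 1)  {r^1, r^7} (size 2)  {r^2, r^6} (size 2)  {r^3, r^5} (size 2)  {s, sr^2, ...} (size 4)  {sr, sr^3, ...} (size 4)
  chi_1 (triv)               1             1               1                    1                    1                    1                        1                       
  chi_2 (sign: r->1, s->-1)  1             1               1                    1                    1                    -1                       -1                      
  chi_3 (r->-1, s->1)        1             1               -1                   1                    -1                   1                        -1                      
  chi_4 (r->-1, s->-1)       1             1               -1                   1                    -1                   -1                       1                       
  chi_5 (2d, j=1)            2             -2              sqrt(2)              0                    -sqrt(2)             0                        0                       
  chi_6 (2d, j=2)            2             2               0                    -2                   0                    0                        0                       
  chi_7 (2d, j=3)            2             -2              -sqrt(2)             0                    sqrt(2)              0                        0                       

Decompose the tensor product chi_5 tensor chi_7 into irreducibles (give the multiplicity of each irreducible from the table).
chi_5 tensor chi_7 = chi_3 + chi_4 + chi_6 (all other irreducibles have multiplicity 0).

The character of a tensor product is the pointwise product (chi_5 * chi_7)(C) = chi_5(C) * chi_7(C):
  {e}: (2)*(2), {r^4}: (-2)*(-2), {r^1, r^7}: (sqrt(2))*(-sqrt(2)), {r^2, r^6}: (0)*(0), {r^3, r^5}: (-sqrt(2))*(sqrt(2)), {s, sr^2, ...}: (0)*(0), {sr, sr^3, ...}: (0)*(0)
so (chi_5 * chi_7) takes values
  {e} -> 4, {r^4} -> 4, {r^1, r^7} -> -2, {r^2, r^6} -> 0, {r^3, r^5} -> -2, {s, sr^2, ...} -> 0, {sr, sr^3, ...} -> 0.
Now take the inner product of this character with each irreducible chi from the table, <chi_5*chi_7, chi> = (1/16) sum_C |C| (chi_5*chi_7)(C) conj(chi(C)):
  <chi_5*chi_7, chi_1> = (1/16)[1*(4)*conj(1) + 1*(4)*conj(1) + 2*(-2)*conj(1) + 2*(0)*conj(1) + 2*(-2)*conj(1) + 4*(0)*conj(1) + 4*(0)*conj(1)]
      = (1/16)[(4) + (4) + (-4) + (0) + (-4) + (0) + (0)] = 0/16 = 0
  <chi_5*chi_7, chi_2> = (1/16)[1*(4)*conj(1) + 1*(4)*conj(1) + 2*(-2)*conj(1) + 2*(0)*conj(1) + 2*(-2)*conj(1) + 4*(0)*conj(-1) + 4*(0)*conj(-1)]
      = (1/16)[(4) + (4) + (-4) + (0) + (-4) + (0) + (0)] = 0/16 = 0
  <chi_5*chi_7, chi_3> = (1/16)[1*(4)*conj(1) + 1*(4)*conj(1) + 2*(-2)*conj(-1) + 2*(0)*conj(1) + 2*(-2)*conj(-1) + 4*(0)*conj(1) + 4*(0)*conj(-1)]
      = (1/16)[(4) + (4) + (4) + (0) + (4) + (0) + (0)] = 16/16 = 1
  <chi_5*chi_7, chi_4> = (1/16)[1*(4)*conj(1) + 1*(4)*conj(1) + 2*(-2)*conj(-1) + 2*(0)*conj(1) + 2*(-2)*conj(-1) + 4*(0)*conj(-1) + 4*(0)*conj(1)]
      = (1/16)[(4) + (4) + (4) + (0) + (4) + (0) + (0)] = 16/16 = 1
  <chi_5*chi_7, chi_5> = (1/16)[1*(4)*conj(2) + 1*(4)*conj(-2) + 2*(-2)*conj(sqrt(2)) + 2*(0)*conj(0) + 2*(-2)*conj(-sqrt(2)) + 4*(0)*conj(0) + 4*(0)*conj(0)]
      = (1/16)[(8) + (-8) + (-4*sqrt(2)) + (0) + (4*sqrt(2)) + (0) + (0)] = 0/16 = 0
  <chi_5*chi_7, chi_6> = (1/16)[1*(4)*conj(2) + 1*(4)*conj(2) + 2*(-2)*conj(0) + 2*(0)*conj(-2) + 2*(-2)*conj(0) + 4*(0)*conj(0) + 4*(0)*conj(0)]
      = (1/16)[(8) + (8) + (0) + (0) + (0) + (0) + (0)] = 16/16 = 1
  <chi_5*chi_7, chi_7> = (1/16)[1*(4)*conj(2) + 1*(4)*conj(-2) + 2*(-2)*conj(-sqrt(2)) + 2*(0)*conj(0) + 2*(-2)*conj(sqrt(2)) + 4*(0)*conj(0) + 4*(0)*conj(0)]
      = (1/16)[(8) + (-8) + (4*sqrt(2)) + (0) + (-4*sqrt(2)) + (0) + (0)] = 0/16 = 0
Hence the multiplicities are chi_3: 1, chi_4: 1, chi_6: 1. Dimension check: dim(chi_5)*dim(chi_7) = 2*2 = 4 and sum (mult * dim) = 1*1 + 1*1 + 1*2 = 4.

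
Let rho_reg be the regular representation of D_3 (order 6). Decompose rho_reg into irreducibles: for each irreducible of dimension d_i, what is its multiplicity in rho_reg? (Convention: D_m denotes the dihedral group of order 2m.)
Each irreducible V_i of dimension d_i appears with multiplicity d_i, i.e. rho_reg = (direct sum over all irreducibles V_i) d_i V_i. The irreducible dimensions for D_3 are 1, 1, 2: 2 irreducibles of dimension 1, each with multiplicity 1; 1 irreducible of dimension 2, with multiplicity 2. Total dimension 2*1*1 + 1*2*2 = 6 = |G|.

Details: General theorem: in the regular representation of a finite group G, each irreducible appears with multiplicity equal to its dimension. Check: dim(rho_reg) = sum d_i^2 = 1 + 1 + 4 = 6 = |G|.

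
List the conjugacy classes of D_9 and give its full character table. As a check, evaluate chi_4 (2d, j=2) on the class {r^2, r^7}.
Conjugacy classes: {e} of size 1, {r^1, r^8} of size 2, {r^2, r^7} of size 2, {r^3, r^6} of size 2, {r^4, r^5} of size 2, {s, sr, ..., sr^8} of size 9.
Character table:
  irrep \ class              {e} (size 1)  {r^1, r^8} (size 2)  {r^2, r^7} (size 2)  {r^3, r^6} (size 2)  {r^4, r^5} (size 2)  {s, sr, ..., sr^8} (size 9)
  chi_1 (triv)               1             1                    1                    1                    1                    1                          
  chi_2 (sign: r->1, s->-1)  1             1                    1                    1                    1                    -1                         
  chi_3 (2d, j=1)            2             2*cos(2*pi/9)        2*cos(4*pi/9)        -1                   -2*cos(pi/9)         0                          
  chi_4 (2d, j=2)            2             2*cos(4*pi/9)        -2*cos(pi/9)         -1                   2*cos(2*pi/9)        0                          
  chi_5 (2d, j=3)            2             -1                   -1                   2                    -1                   0                          
  chi_6 (2d, j=4)            2             -2*cos(pi/9)         2*cos(2*pi/9)        -1                   2*cos(4*pi/9)        0                          

Spot check: chi_4 (2d, j=2) on {r^2, r^7} = -2*cos(pi/9).

Why: D_9 has order 2*9 = 18 with 6 conjugacy classes, hence 6 irreducibles. Sum of squared dims 1 + 1 + 4 + 4 + 4 + 4 = 18 = |G|. Linear characters come from the abelianisation; the 2-dimensional irreps have character r^k -> 2*cos(2*pi*j*k/9), reflections -> 0.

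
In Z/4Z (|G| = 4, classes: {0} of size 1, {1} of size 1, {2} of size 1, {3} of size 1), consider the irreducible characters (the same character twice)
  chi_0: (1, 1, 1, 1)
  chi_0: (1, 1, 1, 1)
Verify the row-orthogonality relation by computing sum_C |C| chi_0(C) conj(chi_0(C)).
Sum = 4 = |G| = 4; so <chi_0, chi_0> = 1 (norm-1 confirms irreducibility).

Proof sketch: Compute term by term over conjugacy classes (|C| * chi_0(C) * conj(chi_0(C))):
  1*(1)*conj(1) + 1*(1)*conj(1) + 1*(1)*conj(1) + 1*(1)*conj(1)
  = (1) + (1) + (1) + (1)
  = 4.
(Exp terms are combined using exp(i*s)*conj(exp(i*t)) = exp(i*(s-t)), and sums of them are collapsed using the identity that for every m > 1 the m distinct m-th roots of unity sum to 0, e.g. 1 + exp(2*I*pi/3) + exp(-2*I*pi/3) = 0.)
Dividing by |G| = 4 gives 4/4 = 1, matching the row-orthogonality relation <chi_0, chi_0> = [chi_0 = chi_0].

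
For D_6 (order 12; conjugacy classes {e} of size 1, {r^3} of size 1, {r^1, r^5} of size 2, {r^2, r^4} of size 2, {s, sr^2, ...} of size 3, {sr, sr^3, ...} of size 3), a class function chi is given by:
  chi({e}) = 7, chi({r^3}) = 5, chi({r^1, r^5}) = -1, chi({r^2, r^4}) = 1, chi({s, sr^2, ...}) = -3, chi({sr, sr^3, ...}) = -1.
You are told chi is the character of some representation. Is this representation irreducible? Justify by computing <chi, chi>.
Not irreducible (reducible): <chi, chi> = 9 > 1.

Explanation: <chi, chi> = (1/|G|) sum_C |C| * |chi(C)|^2 = (1/12)[1*|7|^2 + 1*|5|^2 + 2*|-1|^2 + 2*|1|^2 + 3*|-3|^2 + 3*|-1|^2]
  = (1/12)[(49) + (25) + (2) + (2) + (27) + (3)] = 108/12 = 9.
A character is irreducible iff <chi, chi> = 1, so this representation is reducible.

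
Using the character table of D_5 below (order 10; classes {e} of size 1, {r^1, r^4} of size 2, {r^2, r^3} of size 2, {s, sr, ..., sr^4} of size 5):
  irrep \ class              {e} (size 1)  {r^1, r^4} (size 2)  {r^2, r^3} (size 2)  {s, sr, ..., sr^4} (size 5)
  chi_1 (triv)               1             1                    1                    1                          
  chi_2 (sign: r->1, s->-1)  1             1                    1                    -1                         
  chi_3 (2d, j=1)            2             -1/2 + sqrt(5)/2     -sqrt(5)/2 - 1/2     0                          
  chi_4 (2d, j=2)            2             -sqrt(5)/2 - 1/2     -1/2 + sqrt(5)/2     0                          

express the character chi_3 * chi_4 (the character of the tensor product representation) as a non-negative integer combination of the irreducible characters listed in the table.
chi_3 tensor chi_4 = chi_3 + chi_4 (all other irreducibles have multiplicity 0).

Why: The character of a tensor product is the pointwise product (chi_3 * chi_4)(C) = chi_3(C) * chi_4(C):
  {e}: (2)*(2), {r^1, r^4}: (-1/2 + sqrt(5)/2)*(-sqrt(5)/2 - 1/2), {r^2, r^3}: (-sqrt(5)/2 - 1/2)*(-1/2 + sqrt(5)/2), {s, sr, ..., sr^4}: (0)*(0)
so (chi_3 * chi_4) takes values
  {e} -> 4, {r^1, r^4} -> -1, {r^2, r^3} -> -1, {s, sr, ..., sr^4} -> 0.
Now take the inner product of this character with each irreducible chi from the table, <chi_3*chi_4, chi> = (1/10) sum_C |C| (chi_3*chi_4)(C) conj(chi(C)):
  <chi_3*chi_4, chi_1> = (1/10)[1*(4)*conj(1) + 2*(-1)*conj(1) + 2*(-1)*conj(1) + 5*(0)*conj(1)]
      = (1/10)[(4) + (-2) + (-2) + (0)] = 0/10 = 0
  <chi_3*chi_4, chi_2> = (1/10)[1*(4)*conj(1) + 2*(-1)*conj(1) + 2*(-1)*conj(1) + 5*(0)*conj(-1)]
      = (1/10)[(4) + (-2) + (-2) + (0)] = 0/10 = 0
  <chi_3*chi_4, chi_3> = (1/10)[1*(4)*conj(2) + 2*(-1)*conj(-1/2 + sqrt(5)/2) + 2*(-1)*conj(-sqrt(5)/2 - 1/2) + 5*(0)*conj(0)]
      = (1/10)[(8) + (1 - sqrt(5)) + (1 + sqrt(5)) + (0)] = 10/10 = 1
  <chi_3*chi_4, chi_4> = (1/10)[1*(4)*conj(2) + 2*(-1)*conj(-sqrt(5)/2 - 1/2) + 2*(-1)*conj(-1/2 + sqrt(5)/2) + 5*(0)*conj(0)]
      = (1/10)[(8) + (1 + sqrt(5)) + (1 - sqrt(5)) + (0)] = 10/10 = 1
Hence the multiplicities are chi_3: 1, chi_4: 1. Dimension check: dim(chi_3)*dim(chi_4) = 2*2 = 4 and sum (mult * dim) = 1*2 + 1*2 = 4.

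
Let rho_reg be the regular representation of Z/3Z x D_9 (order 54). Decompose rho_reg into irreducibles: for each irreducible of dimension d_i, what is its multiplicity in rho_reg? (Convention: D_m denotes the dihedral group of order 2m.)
Each irreducible V_i of dimension d_i appears with multiplicity d_i, i.e. rho_reg = (direct sum over all irreducibles V_i) d_i V_i. The irreducible dimensions for Z/3Z x D_9 are 1, 1, 1, 1, 1, 1, 2, 2, 2, 2, 2, 2, 2, 2, 2, 2, 2, 2: 6 irreducibles of dimension 1, each with multiplicity 1; 12 irreducibles of dimension 2, each with multiplicity 2. Total dimension 6*1*1 + 12*2*2 = 54 = |G|.

Argument: General theorem: in the regular representation of a finite group G, each irreducible appears with multiplicity equal to its dimension. Check: dim(rho_reg) = sum d_i^2 = 1 + 1 + 1 + 1 + 1 + 1 + 4 + 4 + 4 + 4 + 4 + 4 + 4 + 4 + 4 + 4 + 4 + 4 = 54 = |G|.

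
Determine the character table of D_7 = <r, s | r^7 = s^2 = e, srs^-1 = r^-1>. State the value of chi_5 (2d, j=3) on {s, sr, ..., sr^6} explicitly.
Conjugacy classes: {e} of size 1, {r^1, r^6} of size 2, {r^2, r^5} of size 2, {r^3, r^4} of size 2, {s, sr, ..., sr^6} of size 7.
Character table:
  irrep \ class              {e} (size 1)  {r^1, r^6} (size 2)  {r^2, r^5} (size 2)  {r^3, r^4} (size 2)  {s, sr, ..., sr^6} (size 7)
  chi_1 (triv)               1             1                    1                    1                    1                          
  chi_2 (sign: r->1, s->-1)  1             1                    1                    1                    -1                         
  chi_3 (2d, j=1)            2             2*cos(2*pi/7)        -2*cos(3*pi/7)       -2*cos(pi/7)         0                          
  chi_4 (2d, j=2)            2             -2*cos(3*pi/7)       -2*cos(pi/7)         2*cos(2*pi/7)        0                          
  chi_5 (2d, j=3)            2             -2*cos(pi/7)         2*cos(2*pi/7)        -2*cos(3*pi/7)       0                          

Spot check: chi_5 (2d, j=3) on {s, sr, ..., sr^6} = 0.

Explanation: D_7 has order 2*7 = 14 with 5 conjugacy classes, hence 5 irreducibles. Sum of squared dims 1 + 1 + 4 + 4 + 4 = 14 = |G|. Linear characters come from the abelianisation; the 2-dimensional irreps have character r^k -> 2*cos(2*pi*j*k/7), reflections -> 0.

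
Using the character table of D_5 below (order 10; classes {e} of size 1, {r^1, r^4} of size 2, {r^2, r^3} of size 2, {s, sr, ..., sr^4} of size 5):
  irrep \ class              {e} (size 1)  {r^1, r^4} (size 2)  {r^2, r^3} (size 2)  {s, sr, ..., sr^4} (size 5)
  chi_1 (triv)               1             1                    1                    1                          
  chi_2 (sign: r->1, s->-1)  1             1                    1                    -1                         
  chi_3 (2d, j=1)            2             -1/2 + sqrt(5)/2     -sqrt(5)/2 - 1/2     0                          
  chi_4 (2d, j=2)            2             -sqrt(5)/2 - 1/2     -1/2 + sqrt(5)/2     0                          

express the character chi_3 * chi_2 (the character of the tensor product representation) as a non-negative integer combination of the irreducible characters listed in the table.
chi_3 tensor chi_2 = chi_3 (all other irreducibles have multiplicity 0).

Details: The character of a tensor product is the pointwise product (chi_3 * chi_2)(C) = chi_3(C) * chi_2(C):
  {e}: (2)*(1), {r^1, r^4}: (-1/2 + sqrt(5)/2)*(1), {r^2, r^3}: (-sqrt(5)/2 - 1/2)*(1), {s, sr, ..., sr^4}: (0)*(-1)
so (chi_3 * chi_2) takes values
  {e} -> 2, {r^1, r^4} -> -1/2 + sqrt(5)/2, {r^2, r^3} -> -sqrt(5)/2 - 1/2, {s, sr, ..., sr^4} -> 0.
Now take the inner product of this character with each irreducible chi from the table, <chi_3*chi_2, chi> = (1/10) sum_C |C| (chi_3*chi_2)(C) conj(chi(C)):
  <chi_3*chi_2, chi_1> = (1/10)[1*(2)*conj(1) + 2*(-1/2 + sqrt(5)/2)*conj(1) + 2*(-sqrt(5)/2 - 1/2)*conj(1) + 5*(0)*conj(1)]
      = (1/10)[(2) + (-1 + sqrt(5)) + (-sqrt(5) - 1) + (0)] = 0/10 = 0
  <chi_3*chi_2, chi_2> = (1/10)[1*(2)*conj(1) + 2*(-1/2 + sqrt(5)/2)*conj(1) + 2*(-sqrt(5)/2 - 1/2)*conj(1) + 5*(0)*conj(-1)]
      = (1/10)[(2) + (-1 + sqrt(5)) + (-sqrt(5) - 1) + (0)] = 0/10 = 0
  <chi_3*chi_2, chi_3> = (1/10)[1*(2)*conj(2) + 2*(-1/2 + sqrt(5)/2)*conj(-1/2 + sqrt(5)/2) + 2*(-sqrt(5)/2 - 1/2)*conj(-sqrt(5)/2 - 1/2) + 5*(0)*conj(0)]
      = (1/10)[(4) + (3 - sqrt(5)) + (sqrt(5) + 3) + (0)] = 10/10 = 1
  <chi_3*chi_2, chi_4> = (1/10)[1*(2)*conj(2) + 2*(-1/2 + sqrt(5)/2)*conj(-sqrt(5)/2 - 1/2) + 2*(-sqrt(5)/2 - 1/2)*conj(-1/2 + sqrt(5)/2) + 5*(0)*conj(0)]
      = (1/10)[(4) + (-2) + (-2) + (0)] = 0/10 = 0
Hence the multiplicities are chi_3: 1. Dimension check: dim(chi_3)*dim(chi_2) = 2*1 = 2 and sum (mult * dim) = 1*2 = 2.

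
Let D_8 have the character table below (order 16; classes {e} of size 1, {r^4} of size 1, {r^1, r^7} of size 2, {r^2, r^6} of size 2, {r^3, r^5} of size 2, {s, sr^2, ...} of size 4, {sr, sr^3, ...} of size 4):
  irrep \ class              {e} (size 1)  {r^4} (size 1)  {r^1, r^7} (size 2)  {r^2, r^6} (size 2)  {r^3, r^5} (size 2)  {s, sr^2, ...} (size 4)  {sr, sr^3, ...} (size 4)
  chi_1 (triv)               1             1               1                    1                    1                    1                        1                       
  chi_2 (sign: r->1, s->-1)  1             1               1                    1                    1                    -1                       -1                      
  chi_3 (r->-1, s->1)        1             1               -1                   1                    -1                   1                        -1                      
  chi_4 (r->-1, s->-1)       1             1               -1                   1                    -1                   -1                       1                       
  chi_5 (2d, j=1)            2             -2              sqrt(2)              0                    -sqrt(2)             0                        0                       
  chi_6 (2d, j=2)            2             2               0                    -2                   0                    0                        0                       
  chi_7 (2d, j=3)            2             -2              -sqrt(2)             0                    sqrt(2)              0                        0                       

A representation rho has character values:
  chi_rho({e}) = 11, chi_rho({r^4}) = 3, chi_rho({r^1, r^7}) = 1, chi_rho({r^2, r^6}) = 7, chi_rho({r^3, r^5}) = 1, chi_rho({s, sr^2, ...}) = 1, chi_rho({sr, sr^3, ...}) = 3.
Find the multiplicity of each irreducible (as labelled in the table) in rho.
Multiplicities: chi_1: 3, chi_2: 1, chi_3: 1, chi_4: 2, chi_5: 1, chi_6: 0, chi_7: 1.

Explanation: Use <chi_rho, chi> = (1/|G|) sum_C |C| * chi_rho(C) * conj(chi(C)) with |G| = 16 for each irreducible chi in the table:
  <chi_rho, chi_1> = (1/16)[1*(11)*conj(1) + 1*(3)*conj(1) + 2*(1)*conj(1) + 2*(7)*conj(1) + 2*(1)*conj(1) + 4*(1)*conj(1) + 4*(3)*conj(1)]
      = (1/16)[(11) + (3) + (2) + (14) + (2) + (4) + (12)] = 48/16 = 3
  <chi_rho, chi_2> = (1/16)[1*(11)*conj(1) + 1*(3)*conj(1) + 2*(1)*conj(1) + 2*(7)*conj(1) + 2*(1)*conj(1) + 4*(1)*conj(-1) + 4*(3)*conj(-1)]
      = (1/16)[(11) + (3) + (2) + (14) + (2) + (-4) + (-12)] = 16/16 = 1
  <chi_rho, chi_3> = (1/16)[1*(11)*conj(1) + 1*(3)*conj(1) + 2*(1)*conj(-1) + 2*(7)*conj(1) + 2*(1)*conj(-1) + 4*(1)*conj(1) + 4*(3)*conj(-1)]
      = (1/16)[(11) + (3) + (-2) + (14) + (-2) + (4) + (-12)] = 16/16 = 1
  <chi_rho, chi_4> = (1/16)[1*(11)*conj(1) + 1*(3)*conj(1) + 2*(1)*conj(-1) + 2*(7)*conj(1) + 2*(1)*conj(-1) + 4*(1)*conj(-1) + 4*(3)*conj(1)]
      = (1/16)[(11) + (3) + (-2) + (14) + (-2) + (-4) + (12)] = 32/16 = 2
  <chi_rho, chi_5> = (1/16)[1*(11)*conj(2) + 1*(3)*conj(-2) + 2*(1)*conj(sqrt(2)) + 2*(7)*conj(0) + 2*(1)*conj(-sqrt(2)) + 4*(1)*conj(0) + 4*(3)*conj(0)]
      = (1/16)[(22) + (-6) + (2*sqrt(2)) + (0) + (-2*sqrt(2)) + (0) + (0)] = 16/16 = 1
  <chi_rho, chi_6> = (1/16)[1*(11)*conj(2) + 1*(3)*conj(2) + 2*(1)*conj(0) + 2*(7)*conj(-2) + 2*(1)*conj(0) + 4*(1)*conj(0) + 4*(3)*conj(0)]
      = (1/16)[(22) + (6) + (0) + (-28) + (0) + (0) + (0)] = 0/16 = 0
  <chi_rho, chi_7> = (1/16)[1*(11)*conj(2) + 1*(3)*conj(-2) + 2*(1)*conj(-sqrt(2)) + 2*(7)*conj(0) + 2*(1)*conj(sqrt(2)) + 4*(1)*conj(0) + 4*(3)*conj(0)]
      = (1/16)[(22) + (-6) + (-2*sqrt(2)) + (0) + (2*sqrt(2)) + (0) + (0)] = 16/16 = 1
Dimension check: dim(rho) = sum (mult * dim) = 3*1 + 1*1 + 1*1 + 2*1 + 1*2 + 0*2 + 1*2 = 11 = chi_rho(e) = 11.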